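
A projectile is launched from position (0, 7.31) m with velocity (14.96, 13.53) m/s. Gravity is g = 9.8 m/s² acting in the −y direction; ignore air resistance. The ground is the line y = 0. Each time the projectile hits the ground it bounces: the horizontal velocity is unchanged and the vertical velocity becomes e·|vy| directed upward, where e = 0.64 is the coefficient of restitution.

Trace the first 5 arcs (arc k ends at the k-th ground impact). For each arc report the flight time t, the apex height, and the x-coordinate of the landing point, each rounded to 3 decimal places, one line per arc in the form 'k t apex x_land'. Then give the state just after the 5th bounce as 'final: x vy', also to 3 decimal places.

1 3.224 16.650 48.230
2 2.359 6.820 83.528
3 1.510 2.793 106.119
4 0.966 1.144 120.577
5 0.619 0.469 129.830
final: 129.830 1.940

Arc 1: start y=7.310, vy=13.530 → t=3.224, apex=16.650, x_land=48.230, impact vy=-18.065
  bounce: vy ← 0.64·18.065 = 11.561
Arc 2: start y=0.000, vy=11.561 → t=2.359, apex=6.820, x_land=83.528, impact vy=-11.561
  bounce: vy ← 0.64·11.561 = 7.399
Arc 3: start y=0.000, vy=7.399 → t=1.510, apex=2.793, x_land=106.119, impact vy=-7.399
  bounce: vy ← 0.64·7.399 = 4.736
Arc 4: start y=0.000, vy=4.736 → t=0.966, apex=1.144, x_land=120.577, impact vy=-4.736
  bounce: vy ← 0.64·4.736 = 3.031
Arc 5: start y=0.000, vy=3.031 → t=0.619, apex=0.469, x_land=129.830, impact vy=-3.031
  bounce: vy ← 0.64·3.031 = 1.940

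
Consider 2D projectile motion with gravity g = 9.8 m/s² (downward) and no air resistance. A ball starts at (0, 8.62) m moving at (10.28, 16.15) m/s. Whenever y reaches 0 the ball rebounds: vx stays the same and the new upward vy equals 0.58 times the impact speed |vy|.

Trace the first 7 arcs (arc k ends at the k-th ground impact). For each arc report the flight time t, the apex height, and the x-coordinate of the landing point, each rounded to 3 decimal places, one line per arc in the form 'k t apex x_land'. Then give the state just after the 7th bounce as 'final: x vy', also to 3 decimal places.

Arc 1: start y=8.620, vy=16.150 → t=3.763, apex=21.927, x_land=38.687, impact vy=-20.731
  bounce: vy ← 0.58·20.731 = 12.024
Arc 2: start y=0.000, vy=12.024 → t=2.454, apex=7.376, x_land=63.913, impact vy=-12.024
  bounce: vy ← 0.58·12.024 = 6.974
Arc 3: start y=0.000, vy=6.974 → t=1.423, apex=2.481, x_land=78.544, impact vy=-6.974
  bounce: vy ← 0.58·6.974 = 4.045
Arc 4: start y=0.000, vy=4.045 → t=0.825, apex=0.835, x_land=87.030, impact vy=-4.045
  bounce: vy ← 0.58·4.045 = 2.346
Arc 5: start y=0.000, vy=2.346 → t=0.479, apex=0.281, x_land=91.952, impact vy=-2.346
  bounce: vy ← 0.58·2.346 = 1.361
Arc 6: start y=0.000, vy=1.361 → t=0.278, apex=0.094, x_land=94.807, impact vy=-1.361
  bounce: vy ← 0.58·1.361 = 0.789
Arc 7: start y=0.000, vy=0.789 → t=0.161, apex=0.032, x_land=96.462, impact vy=-0.789
  bounce: vy ← 0.58·0.789 = 0.458

1 3.763 21.927 38.687
2 2.454 7.376 63.913
3 1.423 2.481 78.544
4 0.825 0.835 87.030
5 0.479 0.281 91.952
6 0.278 0.094 94.807
7 0.161 0.032 96.462
final: 96.462 0.458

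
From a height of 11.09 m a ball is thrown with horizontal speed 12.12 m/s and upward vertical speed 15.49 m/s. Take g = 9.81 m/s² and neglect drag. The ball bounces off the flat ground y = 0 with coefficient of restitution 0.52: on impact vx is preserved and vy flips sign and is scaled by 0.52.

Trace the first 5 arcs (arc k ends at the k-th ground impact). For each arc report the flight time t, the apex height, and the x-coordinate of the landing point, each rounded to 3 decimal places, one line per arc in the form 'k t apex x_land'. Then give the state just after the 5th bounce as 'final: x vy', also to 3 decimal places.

1 3.759 23.319 45.564
2 2.268 6.306 73.048
3 1.179 1.705 87.339
4 0.613 0.461 94.771
5 0.319 0.125 98.635
final: 98.635 0.813

Arc 1: start y=11.090, vy=15.490 → t=3.759, apex=23.319, x_land=45.564, impact vy=-21.390
  bounce: vy ← 0.52·21.390 = 11.123
Arc 2: start y=0.000, vy=11.123 → t=2.268, apex=6.306, x_land=73.048, impact vy=-11.123
  bounce: vy ← 0.52·11.123 = 5.784
Arc 3: start y=0.000, vy=5.784 → t=1.179, apex=1.705, x_land=87.339, impact vy=-5.784
  bounce: vy ← 0.52·5.784 = 3.008
Arc 4: start y=0.000, vy=3.008 → t=0.613, apex=0.461, x_land=94.771, impact vy=-3.008
  bounce: vy ← 0.52·3.008 = 1.564
Arc 5: start y=0.000, vy=1.564 → t=0.319, apex=0.125, x_land=98.635, impact vy=-1.564
  bounce: vy ← 0.52·1.564 = 0.813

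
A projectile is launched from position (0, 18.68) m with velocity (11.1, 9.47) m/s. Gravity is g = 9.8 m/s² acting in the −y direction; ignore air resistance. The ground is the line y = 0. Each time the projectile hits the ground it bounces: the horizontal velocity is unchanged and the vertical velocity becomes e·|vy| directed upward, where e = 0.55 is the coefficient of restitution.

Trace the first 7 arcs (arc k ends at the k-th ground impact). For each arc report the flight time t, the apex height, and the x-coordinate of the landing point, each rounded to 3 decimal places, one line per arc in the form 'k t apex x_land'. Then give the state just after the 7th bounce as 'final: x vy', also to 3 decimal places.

Arc 1: start y=18.680, vy=9.470 → t=3.145, apex=23.256, x_land=34.908, impact vy=-21.350
  bounce: vy ← 0.55·21.350 = 11.742
Arc 2: start y=0.000, vy=11.742 → t=2.396, apex=7.035, x_land=61.508, impact vy=-11.742
  bounce: vy ← 0.55·11.742 = 6.458
Arc 3: start y=0.000, vy=6.458 → t=1.318, apex=2.128, x_land=76.138, impact vy=-6.458
  bounce: vy ← 0.55·6.458 = 3.552
Arc 4: start y=0.000, vy=3.552 → t=0.725, apex=0.644, x_land=84.184, impact vy=-3.552
  bounce: vy ← 0.55·3.552 = 1.954
Arc 5: start y=0.000, vy=1.954 → t=0.399, apex=0.195, x_land=88.610, impact vy=-1.954
  bounce: vy ← 0.55·1.954 = 1.074
Arc 6: start y=0.000, vy=1.074 → t=0.219, apex=0.059, x_land=91.044, impact vy=-1.074
  bounce: vy ← 0.55·1.074 = 0.591
Arc 7: start y=0.000, vy=0.591 → t=0.121, apex=0.018, x_land=92.383, impact vy=-0.591
  bounce: vy ← 0.55·0.591 = 0.325

1 3.145 23.256 34.908
2 2.396 7.035 61.508
3 1.318 2.128 76.138
4 0.725 0.644 84.184
5 0.399 0.195 88.610
6 0.219 0.059 91.044
7 0.121 0.018 92.383
final: 92.383 0.325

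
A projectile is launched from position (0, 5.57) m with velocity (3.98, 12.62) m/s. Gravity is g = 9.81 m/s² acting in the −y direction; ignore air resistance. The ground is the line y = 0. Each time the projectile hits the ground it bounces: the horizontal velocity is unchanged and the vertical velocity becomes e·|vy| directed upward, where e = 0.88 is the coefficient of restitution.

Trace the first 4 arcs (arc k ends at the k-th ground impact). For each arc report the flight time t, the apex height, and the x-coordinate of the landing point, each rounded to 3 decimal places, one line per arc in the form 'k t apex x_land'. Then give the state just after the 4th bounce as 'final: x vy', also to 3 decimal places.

Arc 1: start y=5.570, vy=12.620 → t=2.957, apex=13.687, x_land=11.769, impact vy=-16.387
  bounce: vy ← 0.88·16.387 = 14.421
Arc 2: start y=0.000, vy=14.421 → t=2.940, apex=10.600, x_land=23.470, impact vy=-14.421
  bounce: vy ← 0.88·14.421 = 12.690
Arc 3: start y=0.000, vy=12.690 → t=2.587, apex=8.208, x_land=33.767, impact vy=-12.690
  bounce: vy ← 0.88·12.690 = 11.168
Arc 4: start y=0.000, vy=11.168 → t=2.277, apex=6.357, x_land=42.829, impact vy=-11.168
  bounce: vy ← 0.88·11.168 = 9.827

1 2.957 13.687 11.769
2 2.940 10.600 23.470
3 2.587 8.208 33.767
4 2.277 6.357 42.829
final: 42.829 9.827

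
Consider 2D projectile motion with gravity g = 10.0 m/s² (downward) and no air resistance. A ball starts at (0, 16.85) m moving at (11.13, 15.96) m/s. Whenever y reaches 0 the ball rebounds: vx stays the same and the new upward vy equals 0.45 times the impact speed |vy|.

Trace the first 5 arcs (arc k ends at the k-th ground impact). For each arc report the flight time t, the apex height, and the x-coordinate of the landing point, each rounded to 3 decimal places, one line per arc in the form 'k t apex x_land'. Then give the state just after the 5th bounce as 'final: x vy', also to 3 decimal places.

1 4.029 29.586 44.838
2 2.189 5.991 69.204
3 0.985 1.213 80.169
4 0.443 0.246 85.104
5 0.199 0.050 87.324
final: 87.324 0.449

Arc 1: start y=16.850, vy=15.960 → t=4.029, apex=29.586, x_land=44.838, impact vy=-24.325
  bounce: vy ← 0.45·24.325 = 10.946
Arc 2: start y=0.000, vy=10.946 → t=2.189, apex=5.991, x_land=69.204, impact vy=-10.946
  bounce: vy ← 0.45·10.946 = 4.926
Arc 3: start y=0.000, vy=4.926 → t=0.985, apex=1.213, x_land=80.169, impact vy=-4.926
  bounce: vy ← 0.45·4.926 = 2.217
Arc 4: start y=0.000, vy=2.217 → t=0.443, apex=0.246, x_land=85.104, impact vy=-2.217
  bounce: vy ← 0.45·2.217 = 0.997
Arc 5: start y=0.000, vy=0.997 → t=0.199, apex=0.050, x_land=87.324, impact vy=-0.997
  bounce: vy ← 0.45·0.997 = 0.449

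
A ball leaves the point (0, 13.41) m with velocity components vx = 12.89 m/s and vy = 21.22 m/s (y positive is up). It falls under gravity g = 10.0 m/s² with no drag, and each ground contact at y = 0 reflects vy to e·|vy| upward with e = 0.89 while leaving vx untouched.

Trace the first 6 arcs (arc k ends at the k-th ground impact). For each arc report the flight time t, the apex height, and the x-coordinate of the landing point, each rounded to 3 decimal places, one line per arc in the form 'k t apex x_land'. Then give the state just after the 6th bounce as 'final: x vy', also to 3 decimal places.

Arc 1: start y=13.410, vy=21.220 → t=4.802, apex=35.924, x_land=61.904, impact vy=-26.805
  bounce: vy ← 0.89·26.805 = 23.856
Arc 2: start y=0.000, vy=23.856 → t=4.771, apex=28.456, x_land=123.405, impact vy=-23.856
  bounce: vy ← 0.89·23.856 = 21.232
Arc 3: start y=0.000, vy=21.232 → t=4.246, apex=22.540, x_land=178.141, impact vy=-21.232
  bounce: vy ← 0.89·21.232 = 18.896
Arc 4: start y=0.000, vy=18.896 → t=3.779, apex=17.854, x_land=226.856, impact vy=-18.896
  bounce: vy ← 0.89·18.896 = 16.818
Arc 5: start y=0.000, vy=16.818 → t=3.364, apex=14.142, x_land=270.212, impact vy=-16.818
  bounce: vy ← 0.89·16.818 = 14.968
Arc 6: start y=0.000, vy=14.968 → t=2.994, apex=11.202, x_land=308.799, impact vy=-14.968
  bounce: vy ← 0.89·14.968 = 13.321

1 4.802 35.924 61.904
2 4.771 28.456 123.405
3 4.246 22.540 178.141
4 3.779 17.854 226.856
5 3.364 14.142 270.212
6 2.994 11.202 308.799
final: 308.799 13.321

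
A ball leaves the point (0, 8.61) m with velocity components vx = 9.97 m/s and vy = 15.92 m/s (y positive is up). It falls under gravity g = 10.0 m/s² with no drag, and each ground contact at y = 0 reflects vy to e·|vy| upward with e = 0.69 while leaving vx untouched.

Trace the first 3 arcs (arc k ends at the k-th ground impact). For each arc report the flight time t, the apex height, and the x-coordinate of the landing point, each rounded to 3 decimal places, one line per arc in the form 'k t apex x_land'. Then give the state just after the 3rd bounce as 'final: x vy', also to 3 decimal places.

Arc 1: start y=8.610, vy=15.920 → t=3.655, apex=21.282, x_land=36.442, impact vy=-20.631
  bounce: vy ← 0.69·20.631 = 14.236
Arc 2: start y=0.000, vy=14.236 → t=2.847, apex=10.133, x_land=64.827, impact vy=-14.236
  bounce: vy ← 0.69·14.236 = 9.823
Arc 3: start y=0.000, vy=9.823 → t=1.965, apex=4.824, x_land=84.413, impact vy=-9.823
  bounce: vy ← 0.69·9.823 = 6.778

1 3.655 21.282 36.442
2 2.847 10.133 64.827
3 1.965 4.824 84.413
final: 84.413 6.778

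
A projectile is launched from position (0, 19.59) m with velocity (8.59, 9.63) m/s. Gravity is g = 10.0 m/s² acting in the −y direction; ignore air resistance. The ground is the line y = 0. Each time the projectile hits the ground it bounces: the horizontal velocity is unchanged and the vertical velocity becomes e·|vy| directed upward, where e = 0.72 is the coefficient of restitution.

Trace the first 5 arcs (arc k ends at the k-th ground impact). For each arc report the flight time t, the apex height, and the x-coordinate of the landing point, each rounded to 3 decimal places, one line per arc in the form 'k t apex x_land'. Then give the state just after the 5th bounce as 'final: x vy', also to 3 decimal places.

Arc 1: start y=19.590, vy=9.630 → t=3.164, apex=24.227, x_land=27.181, impact vy=-22.012
  bounce: vy ← 0.72·22.012 = 15.849
Arc 2: start y=0.000, vy=15.849 → t=3.170, apex=12.559, x_land=54.409, impact vy=-15.849
  bounce: vy ← 0.72·15.849 = 11.411
Arc 3: start y=0.000, vy=11.411 → t=2.282, apex=6.511, x_land=74.013, impact vy=-11.411
  bounce: vy ← 0.72·11.411 = 8.216
Arc 4: start y=0.000, vy=8.216 → t=1.643, apex=3.375, x_land=88.128, impact vy=-8.216
  bounce: vy ← 0.72·8.216 = 5.916
Arc 5: start y=0.000, vy=5.916 → t=1.183, apex=1.750, x_land=98.291, impact vy=-5.916
  bounce: vy ← 0.72·5.916 = 4.259

1 3.164 24.227 27.181
2 3.170 12.559 54.409
3 2.282 6.511 74.013
4 1.643 3.375 88.128
5 1.183 1.750 98.291
final: 98.291 4.259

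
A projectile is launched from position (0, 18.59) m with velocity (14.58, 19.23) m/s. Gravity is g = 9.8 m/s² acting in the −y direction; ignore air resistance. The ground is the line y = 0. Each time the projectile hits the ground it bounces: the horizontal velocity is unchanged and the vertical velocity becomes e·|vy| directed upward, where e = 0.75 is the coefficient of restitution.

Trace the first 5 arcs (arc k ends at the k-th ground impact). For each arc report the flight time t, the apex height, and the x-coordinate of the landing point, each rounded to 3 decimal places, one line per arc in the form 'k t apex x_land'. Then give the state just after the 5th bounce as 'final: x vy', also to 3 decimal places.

1 4.727 37.457 68.921
2 4.147 21.070 129.388
3 3.110 11.852 174.738
4 2.333 6.667 208.750
5 1.750 3.750 234.260
final: 234.260 6.430

Arc 1: start y=18.590, vy=19.230 → t=4.727, apex=37.457, x_land=68.921, impact vy=-27.095
  bounce: vy ← 0.75·27.095 = 20.321
Arc 2: start y=0.000, vy=20.321 → t=4.147, apex=21.070, x_land=129.388, impact vy=-20.321
  bounce: vy ← 0.75·20.321 = 15.241
Arc 3: start y=0.000, vy=15.241 → t=3.110, apex=11.852, x_land=174.738, impact vy=-15.241
  bounce: vy ← 0.75·15.241 = 11.431
Arc 4: start y=0.000, vy=11.431 → t=2.333, apex=6.667, x_land=208.750, impact vy=-11.431
  bounce: vy ← 0.75·11.431 = 8.573
Arc 5: start y=0.000, vy=8.573 → t=1.750, apex=3.750, x_land=234.260, impact vy=-8.573
  bounce: vy ← 0.75·8.573 = 6.430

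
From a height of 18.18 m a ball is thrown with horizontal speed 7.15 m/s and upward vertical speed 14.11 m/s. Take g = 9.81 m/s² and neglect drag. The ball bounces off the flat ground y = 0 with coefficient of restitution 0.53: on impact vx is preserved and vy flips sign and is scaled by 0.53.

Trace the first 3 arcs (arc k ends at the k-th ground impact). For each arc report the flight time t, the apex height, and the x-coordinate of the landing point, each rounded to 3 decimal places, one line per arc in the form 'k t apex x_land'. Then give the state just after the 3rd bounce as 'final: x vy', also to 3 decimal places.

1 3.841 28.327 27.467
2 2.547 7.957 45.680
3 1.350 2.235 55.333
final: 55.333 3.510

Arc 1: start y=18.180, vy=14.110 → t=3.841, apex=28.327, x_land=27.467, impact vy=-23.575
  bounce: vy ← 0.53·23.575 = 12.495
Arc 2: start y=0.000, vy=12.495 → t=2.547, apex=7.957, x_land=45.680, impact vy=-12.495
  bounce: vy ← 0.53·12.495 = 6.622
Arc 3: start y=0.000, vy=6.622 → t=1.350, apex=2.235, x_land=55.333, impact vy=-6.622
  bounce: vy ← 0.53·6.622 = 3.510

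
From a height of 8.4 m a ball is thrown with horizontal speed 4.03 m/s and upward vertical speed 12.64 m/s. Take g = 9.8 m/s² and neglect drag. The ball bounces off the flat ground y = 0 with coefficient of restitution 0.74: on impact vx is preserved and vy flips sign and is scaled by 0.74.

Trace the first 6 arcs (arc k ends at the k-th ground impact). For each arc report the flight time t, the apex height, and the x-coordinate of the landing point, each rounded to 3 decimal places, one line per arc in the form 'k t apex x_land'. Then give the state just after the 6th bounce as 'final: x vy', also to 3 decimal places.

Arc 1: start y=8.400, vy=12.640 → t=3.128, apex=16.552, x_land=12.605, impact vy=-18.011
  bounce: vy ← 0.74·18.011 = 13.328
Arc 2: start y=0.000, vy=13.328 → t=2.720, apex=9.064, x_land=23.567, impact vy=-13.328
  bounce: vy ← 0.74·13.328 = 9.863
Arc 3: start y=0.000, vy=9.863 → t=2.013, apex=4.963, x_land=31.678, impact vy=-9.863
  bounce: vy ← 0.74·9.863 = 7.299
Arc 4: start y=0.000, vy=7.299 → t=1.490, apex=2.718, x_land=37.681, impact vy=-7.299
  bounce: vy ← 0.74·7.299 = 5.401
Arc 5: start y=0.000, vy=5.401 → t=1.102, apex=1.488, x_land=42.123, impact vy=-5.401
  bounce: vy ← 0.74·5.401 = 3.997
Arc 6: start y=0.000, vy=3.997 → t=0.816, apex=0.815, x_land=45.410, impact vy=-3.997
  bounce: vy ← 0.74·3.997 = 2.958

1 3.128 16.552 12.605
2 2.720 9.064 23.567
3 2.013 4.963 31.678
4 1.490 2.718 37.681
5 1.102 1.488 42.123
6 0.816 0.815 45.410
final: 45.410 2.958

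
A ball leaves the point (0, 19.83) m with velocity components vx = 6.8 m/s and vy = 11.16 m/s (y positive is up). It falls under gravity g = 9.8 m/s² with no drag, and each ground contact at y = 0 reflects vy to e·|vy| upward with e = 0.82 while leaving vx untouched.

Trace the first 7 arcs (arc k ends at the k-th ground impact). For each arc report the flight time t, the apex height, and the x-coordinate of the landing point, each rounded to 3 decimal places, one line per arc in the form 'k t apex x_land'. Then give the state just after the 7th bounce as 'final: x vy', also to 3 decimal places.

1 3.450 26.184 23.463
2 3.791 17.606 49.243
3 3.109 11.839 70.382
4 2.549 7.960 87.716
5 2.090 5.352 101.930
6 1.714 3.599 113.585
7 1.406 2.420 123.143
final: 123.143 5.647

Arc 1: start y=19.830, vy=11.160 → t=3.450, apex=26.184, x_land=23.463, impact vy=-22.654
  bounce: vy ← 0.82·22.654 = 18.576
Arc 2: start y=0.000, vy=18.576 → t=3.791, apex=17.606, x_land=49.243, impact vy=-18.576
  bounce: vy ← 0.82·18.576 = 15.233
Arc 3: start y=0.000, vy=15.233 → t=3.109, apex=11.839, x_land=70.382, impact vy=-15.233
  bounce: vy ← 0.82·15.233 = 12.491
Arc 4: start y=0.000, vy=12.491 → t=2.549, apex=7.960, x_land=87.716, impact vy=-12.491
  bounce: vy ← 0.82·12.491 = 10.242
Arc 5: start y=0.000, vy=10.242 → t=2.090, apex=5.352, x_land=101.930, impact vy=-10.242
  bounce: vy ← 0.82·10.242 = 8.399
Arc 6: start y=0.000, vy=8.399 → t=1.714, apex=3.599, x_land=113.585, impact vy=-8.399
  bounce: vy ← 0.82·8.399 = 6.887
Arc 7: start y=0.000, vy=6.887 → t=1.406, apex=2.420, x_land=123.143, impact vy=-6.887
  bounce: vy ← 0.82·6.887 = 5.647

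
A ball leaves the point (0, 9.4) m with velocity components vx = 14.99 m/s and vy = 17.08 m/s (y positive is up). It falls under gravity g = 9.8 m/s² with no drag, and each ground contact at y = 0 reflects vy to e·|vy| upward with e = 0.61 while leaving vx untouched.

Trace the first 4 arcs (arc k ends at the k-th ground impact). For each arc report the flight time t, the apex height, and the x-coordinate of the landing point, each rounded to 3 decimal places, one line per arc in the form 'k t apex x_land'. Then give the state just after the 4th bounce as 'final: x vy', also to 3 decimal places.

1 3.969 24.284 59.496
2 2.716 9.036 100.208
3 1.657 3.362 125.042
4 1.011 1.251 140.191
final: 140.191 3.021

Arc 1: start y=9.400, vy=17.080 → t=3.969, apex=24.284, x_land=59.496, impact vy=-21.817
  bounce: vy ← 0.61·21.817 = 13.308
Arc 2: start y=0.000, vy=13.308 → t=2.716, apex=9.036, x_land=100.208, impact vy=-13.308
  bounce: vy ← 0.61·13.308 = 8.118
Arc 3: start y=0.000, vy=8.118 → t=1.657, apex=3.362, x_land=125.042, impact vy=-8.118
  bounce: vy ← 0.61·8.118 = 4.952
Arc 4: start y=0.000, vy=4.952 → t=1.011, apex=1.251, x_land=140.191, impact vy=-4.952
  bounce: vy ← 0.61·4.952 = 3.021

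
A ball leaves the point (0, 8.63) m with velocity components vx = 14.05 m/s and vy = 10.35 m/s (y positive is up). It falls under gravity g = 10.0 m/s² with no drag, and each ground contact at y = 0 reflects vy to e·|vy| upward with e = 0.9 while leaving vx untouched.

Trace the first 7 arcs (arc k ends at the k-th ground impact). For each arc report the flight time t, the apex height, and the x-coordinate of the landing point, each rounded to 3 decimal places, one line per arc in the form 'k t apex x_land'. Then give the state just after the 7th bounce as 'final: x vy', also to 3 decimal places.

1 2.707 13.986 38.040
2 3.010 11.329 80.338
3 2.709 9.176 118.405
4 2.438 7.433 152.666
5 2.195 6.021 183.501
6 1.975 4.877 211.252
7 1.778 3.950 236.228
final: 236.228 7.999

Arc 1: start y=8.630, vy=10.350 → t=2.707, apex=13.986, x_land=38.040, impact vy=-16.725
  bounce: vy ← 0.9·16.725 = 15.052
Arc 2: start y=0.000, vy=15.052 → t=3.010, apex=11.329, x_land=80.338, impact vy=-15.052
  bounce: vy ← 0.9·15.052 = 13.547
Arc 3: start y=0.000, vy=13.547 → t=2.709, apex=9.176, x_land=118.405, impact vy=-13.547
  bounce: vy ← 0.9·13.547 = 12.192
Arc 4: start y=0.000, vy=12.192 → t=2.438, apex=7.433, x_land=152.666, impact vy=-12.192
  bounce: vy ← 0.9·12.192 = 10.973
Arc 5: start y=0.000, vy=10.973 → t=2.195, apex=6.021, x_land=183.501, impact vy=-10.973
  bounce: vy ← 0.9·10.973 = 9.876
Arc 6: start y=0.000, vy=9.876 → t=1.975, apex=4.877, x_land=211.252, impact vy=-9.876
  bounce: vy ← 0.9·9.876 = 8.888
Arc 7: start y=0.000, vy=8.888 → t=1.778, apex=3.950, x_land=236.228, impact vy=-8.888
  bounce: vy ← 0.9·8.888 = 7.999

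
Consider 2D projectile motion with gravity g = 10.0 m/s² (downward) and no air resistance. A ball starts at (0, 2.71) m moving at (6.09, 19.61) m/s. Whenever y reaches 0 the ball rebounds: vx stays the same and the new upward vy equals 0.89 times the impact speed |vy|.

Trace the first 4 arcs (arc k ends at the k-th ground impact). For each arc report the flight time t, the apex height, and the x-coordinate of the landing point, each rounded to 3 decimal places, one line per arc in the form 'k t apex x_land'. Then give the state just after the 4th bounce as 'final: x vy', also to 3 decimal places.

1 4.056 21.938 24.699
2 3.728 17.377 47.405
3 3.318 13.764 67.614
4 2.953 10.903 85.599
final: 85.599 13.142

Arc 1: start y=2.710, vy=19.610 → t=4.056, apex=21.938, x_land=24.699, impact vy=-20.946
  bounce: vy ← 0.89·20.946 = 18.642
Arc 2: start y=0.000, vy=18.642 → t=3.728, apex=17.377, x_land=47.405, impact vy=-18.642
  bounce: vy ← 0.89·18.642 = 16.592
Arc 3: start y=0.000, vy=16.592 → t=3.318, apex=13.764, x_land=67.614, impact vy=-16.592
  bounce: vy ← 0.89·16.592 = 14.767
Arc 4: start y=0.000, vy=14.767 → t=2.953, apex=10.903, x_land=85.599, impact vy=-14.767
  bounce: vy ← 0.89·14.767 = 13.142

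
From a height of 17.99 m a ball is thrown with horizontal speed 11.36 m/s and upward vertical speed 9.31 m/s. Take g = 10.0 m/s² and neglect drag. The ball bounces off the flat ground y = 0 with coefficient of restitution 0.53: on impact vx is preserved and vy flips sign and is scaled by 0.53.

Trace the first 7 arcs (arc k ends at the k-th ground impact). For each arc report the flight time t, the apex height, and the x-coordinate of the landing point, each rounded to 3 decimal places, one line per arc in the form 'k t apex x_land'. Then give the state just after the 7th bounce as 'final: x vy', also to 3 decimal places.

1 3.044 22.324 34.580
2 2.240 6.271 60.024
3 1.187 1.761 73.509
4 0.629 0.495 80.656
5 0.333 0.139 84.444
6 0.177 0.039 86.452
7 0.094 0.011 87.516
final: 87.516 0.248

Arc 1: start y=17.990, vy=9.310 → t=3.044, apex=22.324, x_land=34.580, impact vy=-21.130
  bounce: vy ← 0.53·21.130 = 11.199
Arc 2: start y=0.000, vy=11.199 → t=2.240, apex=6.271, x_land=60.024, impact vy=-11.199
  bounce: vy ← 0.53·11.199 = 5.935
Arc 3: start y=0.000, vy=5.935 → t=1.187, apex=1.761, x_land=73.509, impact vy=-5.935
  bounce: vy ← 0.53·5.935 = 3.146
Arc 4: start y=0.000, vy=3.146 → t=0.629, apex=0.495, x_land=80.656, impact vy=-3.146
  bounce: vy ← 0.53·3.146 = 1.667
Arc 5: start y=0.000, vy=1.667 → t=0.333, apex=0.139, x_land=84.444, impact vy=-1.667
  bounce: vy ← 0.53·1.667 = 0.884
Arc 6: start y=0.000, vy=0.884 → t=0.177, apex=0.039, x_land=86.452, impact vy=-0.884
  bounce: vy ← 0.53·0.884 = 0.468
Arc 7: start y=0.000, vy=0.468 → t=0.094, apex=0.011, x_land=87.516, impact vy=-0.468
  bounce: vy ← 0.53·0.468 = 0.248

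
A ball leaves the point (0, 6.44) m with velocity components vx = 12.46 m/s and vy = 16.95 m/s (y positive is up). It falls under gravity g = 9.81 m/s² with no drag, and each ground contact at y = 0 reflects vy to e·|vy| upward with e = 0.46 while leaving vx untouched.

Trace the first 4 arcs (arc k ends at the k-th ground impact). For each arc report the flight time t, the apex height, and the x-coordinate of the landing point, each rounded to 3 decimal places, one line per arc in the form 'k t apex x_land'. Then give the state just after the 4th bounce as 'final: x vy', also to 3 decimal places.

1 3.801 21.083 47.361
2 1.907 4.461 71.127
3 0.877 0.944 82.060
4 0.404 0.200 87.089
final: 87.089 0.911

Arc 1: start y=6.440, vy=16.950 → t=3.801, apex=21.083, x_land=47.361, impact vy=-20.339
  bounce: vy ← 0.46·20.339 = 9.356
Arc 2: start y=0.000, vy=9.356 → t=1.907, apex=4.461, x_land=71.127, impact vy=-9.356
  bounce: vy ← 0.46·9.356 = 4.304
Arc 3: start y=0.000, vy=4.304 → t=0.877, apex=0.944, x_land=82.060, impact vy=-4.304
  bounce: vy ← 0.46·4.304 = 1.980
Arc 4: start y=0.000, vy=1.980 → t=0.404, apex=0.200, x_land=87.089, impact vy=-1.980
  bounce: vy ← 0.46·1.980 = 0.911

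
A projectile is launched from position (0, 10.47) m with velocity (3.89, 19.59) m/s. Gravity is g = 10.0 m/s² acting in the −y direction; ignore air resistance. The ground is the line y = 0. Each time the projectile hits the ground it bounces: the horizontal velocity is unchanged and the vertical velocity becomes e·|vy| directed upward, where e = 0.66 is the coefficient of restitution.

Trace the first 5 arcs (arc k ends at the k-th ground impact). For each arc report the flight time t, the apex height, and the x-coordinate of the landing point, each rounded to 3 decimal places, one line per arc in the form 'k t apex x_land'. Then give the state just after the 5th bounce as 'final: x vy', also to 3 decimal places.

1 4.395 29.658 17.095
2 3.215 12.919 29.600
3 2.122 5.628 37.854
4 1.400 2.451 43.302
5 0.924 1.068 46.897
final: 46.897 3.050

Arc 1: start y=10.470, vy=19.590 → t=4.395, apex=29.658, x_land=17.095, impact vy=-24.355
  bounce: vy ← 0.66·24.355 = 16.074
Arc 2: start y=0.000, vy=16.074 → t=3.215, apex=12.919, x_land=29.600, impact vy=-16.074
  bounce: vy ← 0.66·16.074 = 10.609
Arc 3: start y=0.000, vy=10.609 → t=2.122, apex=5.628, x_land=37.854, impact vy=-10.609
  bounce: vy ← 0.66·10.609 = 7.002
Arc 4: start y=0.000, vy=7.002 → t=1.400, apex=2.451, x_land=43.302, impact vy=-7.002
  bounce: vy ← 0.66·7.002 = 4.621
Arc 5: start y=0.000, vy=4.621 → t=0.924, apex=1.068, x_land=46.897, impact vy=-4.621
  bounce: vy ← 0.66·4.621 = 3.050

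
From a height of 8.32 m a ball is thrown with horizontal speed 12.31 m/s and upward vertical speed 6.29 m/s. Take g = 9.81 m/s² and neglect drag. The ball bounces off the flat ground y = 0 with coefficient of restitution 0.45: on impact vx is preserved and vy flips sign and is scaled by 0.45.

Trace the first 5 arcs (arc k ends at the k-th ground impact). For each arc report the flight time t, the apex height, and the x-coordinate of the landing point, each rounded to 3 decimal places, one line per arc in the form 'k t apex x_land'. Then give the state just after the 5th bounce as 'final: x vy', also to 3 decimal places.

1 2.093 10.337 25.763
2 1.307 2.093 41.846
3 0.588 0.424 49.083
4 0.265 0.086 52.340
5 0.119 0.017 53.806
final: 53.806 0.263

Arc 1: start y=8.320, vy=6.290 → t=2.093, apex=10.337, x_land=25.763, impact vy=-14.241
  bounce: vy ← 0.45·14.241 = 6.408
Arc 2: start y=0.000, vy=6.408 → t=1.307, apex=2.093, x_land=41.846, impact vy=-6.408
  bounce: vy ← 0.45·6.408 = 2.884
Arc 3: start y=0.000, vy=2.884 → t=0.588, apex=0.424, x_land=49.083, impact vy=-2.884
  bounce: vy ← 0.45·2.884 = 1.298
Arc 4: start y=0.000, vy=1.298 → t=0.265, apex=0.086, x_land=52.340, impact vy=-1.298
  bounce: vy ← 0.45·1.298 = 0.584
Arc 5: start y=0.000, vy=0.584 → t=0.119, apex=0.017, x_land=53.806, impact vy=-0.584
  bounce: vy ← 0.45·0.584 = 0.263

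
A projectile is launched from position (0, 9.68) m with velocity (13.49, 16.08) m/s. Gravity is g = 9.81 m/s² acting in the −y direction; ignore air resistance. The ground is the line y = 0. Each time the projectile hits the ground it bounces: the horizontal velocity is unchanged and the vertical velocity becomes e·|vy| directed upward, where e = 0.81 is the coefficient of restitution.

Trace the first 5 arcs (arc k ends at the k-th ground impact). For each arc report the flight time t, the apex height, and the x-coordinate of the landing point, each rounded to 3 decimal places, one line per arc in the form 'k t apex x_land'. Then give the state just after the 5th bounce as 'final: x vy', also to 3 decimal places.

Arc 1: start y=9.680, vy=16.080 → t=3.798, apex=22.859, x_land=51.234, impact vy=-21.178
  bounce: vy ← 0.81·21.178 = 17.154
Arc 2: start y=0.000, vy=17.154 → t=3.497, apex=14.998, x_land=98.411, impact vy=-17.154
  bounce: vy ← 0.81·17.154 = 13.895
Arc 3: start y=0.000, vy=13.895 → t=2.833, apex=9.840, x_land=136.625, impact vy=-13.895
  bounce: vy ← 0.81·13.895 = 11.255
Arc 4: start y=0.000, vy=11.255 → t=2.295, apex=6.456, x_land=167.578, impact vy=-11.255
  bounce: vy ← 0.81·11.255 = 9.116
Arc 5: start y=0.000, vy=9.116 → t=1.859, apex=4.236, x_land=192.650, impact vy=-9.116
  bounce: vy ← 0.81·9.116 = 7.384

1 3.798 22.859 51.234
2 3.497 14.998 98.411
3 2.833 9.840 136.625
4 2.295 6.456 167.578
5 1.859 4.236 192.650
final: 192.650 7.384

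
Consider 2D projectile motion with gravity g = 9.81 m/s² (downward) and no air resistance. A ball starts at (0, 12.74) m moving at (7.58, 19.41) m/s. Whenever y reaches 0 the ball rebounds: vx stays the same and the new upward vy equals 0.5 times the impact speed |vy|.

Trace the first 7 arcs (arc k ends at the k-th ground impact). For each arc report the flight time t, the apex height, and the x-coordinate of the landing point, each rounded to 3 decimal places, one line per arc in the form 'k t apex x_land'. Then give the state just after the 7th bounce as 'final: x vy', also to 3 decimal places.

Arc 1: start y=12.740, vy=19.410 → t=4.530, apex=31.942, x_land=34.341, impact vy=-25.034
  bounce: vy ← 0.5·25.034 = 12.517
Arc 2: start y=0.000, vy=12.517 → t=2.552, apex=7.986, x_land=53.685, impact vy=-12.517
  bounce: vy ← 0.5·12.517 = 6.259
Arc 3: start y=0.000, vy=6.259 → t=1.276, apex=1.996, x_land=63.356, impact vy=-6.259
  bounce: vy ← 0.5·6.259 = 3.129
Arc 4: start y=0.000, vy=3.129 → t=0.638, apex=0.499, x_land=68.192, impact vy=-3.129
  bounce: vy ← 0.5·3.129 = 1.565
Arc 5: start y=0.000, vy=1.565 → t=0.319, apex=0.125, x_land=70.610, impact vy=-1.565
  bounce: vy ← 0.5·1.565 = 0.782
Arc 6: start y=0.000, vy=0.782 → t=0.159, apex=0.031, x_land=71.819, impact vy=-0.782
  bounce: vy ← 0.5·0.782 = 0.391
Arc 7: start y=0.000, vy=0.391 → t=0.080, apex=0.008, x_land=72.423, impact vy=-0.391
  bounce: vy ← 0.5·0.391 = 0.196

1 4.530 31.942 34.341
2 2.552 7.986 53.685
3 1.276 1.996 63.356
4 0.638 0.499 68.192
5 0.319 0.125 70.610
6 0.159 0.031 71.819
7 0.080 0.008 72.423
final: 72.423 0.196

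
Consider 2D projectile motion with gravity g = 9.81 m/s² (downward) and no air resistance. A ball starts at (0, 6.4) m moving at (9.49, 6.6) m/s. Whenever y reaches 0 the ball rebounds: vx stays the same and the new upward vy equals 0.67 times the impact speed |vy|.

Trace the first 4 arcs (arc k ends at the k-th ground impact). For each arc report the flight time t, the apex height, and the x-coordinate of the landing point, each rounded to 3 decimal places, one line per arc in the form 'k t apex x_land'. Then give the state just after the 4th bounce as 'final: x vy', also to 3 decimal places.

1 1.998 8.620 18.965
2 1.776 3.870 35.824
3 1.190 1.737 47.119
4 0.797 0.780 54.686
final: 54.686 2.621

Arc 1: start y=6.400, vy=6.600 → t=1.998, apex=8.620, x_land=18.965, impact vy=-13.005
  bounce: vy ← 0.67·13.005 = 8.713
Arc 2: start y=0.000, vy=8.713 → t=1.776, apex=3.870, x_land=35.824, impact vy=-8.713
  bounce: vy ← 0.67·8.713 = 5.838
Arc 3: start y=0.000, vy=5.838 → t=1.190, apex=1.737, x_land=47.119, impact vy=-5.838
  bounce: vy ← 0.67·5.838 = 3.911
Arc 4: start y=0.000, vy=3.911 → t=0.797, apex=0.780, x_land=54.686, impact vy=-3.911
  bounce: vy ← 0.67·3.911 = 2.621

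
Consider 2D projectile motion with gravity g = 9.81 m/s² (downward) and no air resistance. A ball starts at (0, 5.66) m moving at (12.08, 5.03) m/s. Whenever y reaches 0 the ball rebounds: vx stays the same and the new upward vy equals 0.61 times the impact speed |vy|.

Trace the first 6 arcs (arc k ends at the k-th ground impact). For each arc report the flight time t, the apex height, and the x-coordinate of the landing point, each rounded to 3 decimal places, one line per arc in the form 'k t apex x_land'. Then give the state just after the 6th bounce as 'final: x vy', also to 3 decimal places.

Arc 1: start y=5.660, vy=5.030 → t=1.703, apex=6.950, x_land=20.573, impact vy=-11.677
  bounce: vy ← 0.61·11.677 = 7.123
Arc 2: start y=0.000, vy=7.123 → t=1.452, apex=2.586, x_land=38.115, impact vy=-7.123
  bounce: vy ← 0.61·7.123 = 4.345
Arc 3: start y=0.000, vy=4.345 → t=0.886, apex=0.962, x_land=48.816, impact vy=-4.345
  bounce: vy ← 0.61·4.345 = 2.650
Arc 4: start y=0.000, vy=2.650 → t=0.540, apex=0.358, x_land=55.343, impact vy=-2.650
  bounce: vy ← 0.61·2.650 = 1.617
Arc 5: start y=0.000, vy=1.617 → t=0.330, apex=0.133, x_land=59.325, impact vy=-1.617
  bounce: vy ← 0.61·1.617 = 0.986
Arc 6: start y=0.000, vy=0.986 → t=0.201, apex=0.050, x_land=61.754, impact vy=-0.986
  bounce: vy ← 0.61·0.986 = 0.602

1 1.703 6.950 20.573
2 1.452 2.586 38.115
3 0.886 0.962 48.816
4 0.540 0.358 55.343
5 0.330 0.133 59.325
6 0.201 0.050 61.754
final: 61.754 0.602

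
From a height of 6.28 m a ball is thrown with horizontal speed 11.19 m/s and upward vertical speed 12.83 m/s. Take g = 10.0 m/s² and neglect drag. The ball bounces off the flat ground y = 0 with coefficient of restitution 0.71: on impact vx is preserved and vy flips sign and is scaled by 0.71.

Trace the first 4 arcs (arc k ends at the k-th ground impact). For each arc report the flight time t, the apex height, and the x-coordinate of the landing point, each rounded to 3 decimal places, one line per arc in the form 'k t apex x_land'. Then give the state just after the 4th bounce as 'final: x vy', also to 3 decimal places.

1 2.987 14.510 33.420
2 2.419 7.315 60.489
3 1.718 3.687 79.708
4 1.219 1.859 93.353
final: 93.353 4.329

Arc 1: start y=6.280, vy=12.830 → t=2.987, apex=14.510, x_land=33.420, impact vy=-17.036
  bounce: vy ← 0.71·17.036 = 12.095
Arc 2: start y=0.000, vy=12.095 → t=2.419, apex=7.315, x_land=60.489, impact vy=-12.095
  bounce: vy ← 0.71·12.095 = 8.588
Arc 3: start y=0.000, vy=8.588 → t=1.718, apex=3.687, x_land=79.708, impact vy=-8.588
  bounce: vy ← 0.71·8.588 = 6.097
Arc 4: start y=0.000, vy=6.097 → t=1.219, apex=1.859, x_land=93.353, impact vy=-6.097
  bounce: vy ← 0.71·6.097 = 4.329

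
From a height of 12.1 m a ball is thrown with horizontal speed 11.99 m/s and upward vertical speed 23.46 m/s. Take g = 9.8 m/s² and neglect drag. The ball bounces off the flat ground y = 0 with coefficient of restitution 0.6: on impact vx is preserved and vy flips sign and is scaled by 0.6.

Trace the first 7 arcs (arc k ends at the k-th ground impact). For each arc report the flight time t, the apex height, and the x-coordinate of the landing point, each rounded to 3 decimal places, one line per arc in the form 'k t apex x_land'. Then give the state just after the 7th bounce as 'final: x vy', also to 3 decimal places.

Arc 1: start y=12.100, vy=23.460 → t=5.257, apex=40.180, x_land=63.037, impact vy=-28.063
  bounce: vy ← 0.6·28.063 = 16.838
Arc 2: start y=0.000, vy=16.838 → t=3.436, apex=14.465, x_land=104.238, impact vy=-16.838
  bounce: vy ← 0.6·16.838 = 10.103
Arc 3: start y=0.000, vy=10.103 → t=2.062, apex=5.207, x_land=128.958, impact vy=-10.103
  bounce: vy ← 0.6·10.103 = 6.062
Arc 4: start y=0.000, vy=6.062 → t=1.237, apex=1.875, x_land=143.791, impact vy=-6.062
  bounce: vy ← 0.6·6.062 = 3.637
Arc 5: start y=0.000, vy=3.637 → t=0.742, apex=0.675, x_land=152.690, impact vy=-3.637
  bounce: vy ← 0.6·3.637 = 2.182
Arc 6: start y=0.000, vy=2.182 → t=0.445, apex=0.243, x_land=158.030, impact vy=-2.182
  bounce: vy ← 0.6·2.182 = 1.309
Arc 7: start y=0.000, vy=1.309 → t=0.267, apex=0.087, x_land=161.234, impact vy=-1.309
  bounce: vy ← 0.6·1.309 = 0.786

1 5.257 40.180 63.037
2 3.436 14.465 104.238
3 2.062 5.207 128.958
4 1.237 1.875 143.791
5 0.742 0.675 152.690
6 0.445 0.243 158.030
7 0.267 0.087 161.234
final: 161.234 0.786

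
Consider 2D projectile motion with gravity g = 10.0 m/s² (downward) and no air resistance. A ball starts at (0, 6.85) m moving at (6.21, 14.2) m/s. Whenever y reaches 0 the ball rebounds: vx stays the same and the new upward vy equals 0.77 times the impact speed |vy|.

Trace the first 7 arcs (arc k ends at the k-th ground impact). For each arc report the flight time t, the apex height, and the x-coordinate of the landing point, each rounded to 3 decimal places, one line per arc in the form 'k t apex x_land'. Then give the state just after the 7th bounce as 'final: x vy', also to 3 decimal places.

1 3.260 16.932 20.246
2 2.834 10.039 37.845
3 2.182 5.952 51.396
4 1.680 3.529 61.830
5 1.294 2.092 69.864
6 0.996 1.241 76.051
7 0.767 0.736 80.814
final: 80.814 2.953

Arc 1: start y=6.850, vy=14.200 → t=3.260, apex=16.932, x_land=20.246, impact vy=-18.402
  bounce: vy ← 0.77·18.402 = 14.170
Arc 2: start y=0.000, vy=14.170 → t=2.834, apex=10.039, x_land=37.845, impact vy=-14.170
  bounce: vy ← 0.77·14.170 = 10.911
Arc 3: start y=0.000, vy=10.911 → t=2.182, apex=5.952, x_land=51.396, impact vy=-10.911
  bounce: vy ← 0.77·10.911 = 8.401
Arc 4: start y=0.000, vy=8.401 → t=1.680, apex=3.529, x_land=61.830, impact vy=-8.401
  bounce: vy ← 0.77·8.401 = 6.469
Arc 5: start y=0.000, vy=6.469 → t=1.294, apex=2.092, x_land=69.864, impact vy=-6.469
  bounce: vy ← 0.77·6.469 = 4.981
Arc 6: start y=0.000, vy=4.981 → t=0.996, apex=1.241, x_land=76.051, impact vy=-4.981
  bounce: vy ← 0.77·4.981 = 3.835
Arc 7: start y=0.000, vy=3.835 → t=0.767, apex=0.736, x_land=80.814, impact vy=-3.835
  bounce: vy ← 0.77·3.835 = 2.953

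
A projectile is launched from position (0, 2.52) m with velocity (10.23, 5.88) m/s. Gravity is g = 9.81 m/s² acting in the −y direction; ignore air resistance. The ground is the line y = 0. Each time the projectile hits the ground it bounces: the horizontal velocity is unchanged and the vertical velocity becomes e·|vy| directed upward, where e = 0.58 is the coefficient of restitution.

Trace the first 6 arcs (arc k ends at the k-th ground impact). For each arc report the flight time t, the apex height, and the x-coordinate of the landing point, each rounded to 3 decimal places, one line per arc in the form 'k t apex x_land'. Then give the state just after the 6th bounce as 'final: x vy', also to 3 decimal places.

1 1.534 4.282 15.690
2 1.084 1.441 26.778
3 0.629 0.485 33.209
4 0.365 0.163 36.939
5 0.211 0.055 39.102
6 0.123 0.018 40.357
final: 40.357 0.349

Arc 1: start y=2.520, vy=5.880 → t=1.534, apex=4.282, x_land=15.690, impact vy=-9.166
  bounce: vy ← 0.58·9.166 = 5.316
Arc 2: start y=0.000, vy=5.316 → t=1.084, apex=1.441, x_land=26.778, impact vy=-5.316
  bounce: vy ← 0.58·5.316 = 3.083
Arc 3: start y=0.000, vy=3.083 → t=0.629, apex=0.485, x_land=33.209, impact vy=-3.083
  bounce: vy ← 0.58·3.083 = 1.788
Arc 4: start y=0.000, vy=1.788 → t=0.365, apex=0.163, x_land=36.939, impact vy=-1.788
  bounce: vy ← 0.58·1.788 = 1.037
Arc 5: start y=0.000, vy=1.037 → t=0.211, apex=0.055, x_land=39.102, impact vy=-1.037
  bounce: vy ← 0.58·1.037 = 0.602
Arc 6: start y=0.000, vy=0.602 → t=0.123, apex=0.018, x_land=40.357, impact vy=-0.602
  bounce: vy ← 0.58·0.602 = 0.349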